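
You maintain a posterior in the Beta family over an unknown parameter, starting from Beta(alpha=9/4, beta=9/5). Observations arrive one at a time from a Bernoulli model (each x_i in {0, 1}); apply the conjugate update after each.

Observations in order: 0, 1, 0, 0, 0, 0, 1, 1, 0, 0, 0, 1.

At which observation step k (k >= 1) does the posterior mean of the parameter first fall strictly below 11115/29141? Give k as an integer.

obs 1: x=0 → posterior Beta(9/4, 14/5)
obs 2: x=1 → posterior Beta(13/4, 14/5)
obs 3: x=0 → posterior Beta(13/4, 19/5)
obs 4: x=0 → posterior Beta(13/4, 24/5)
obs 5: x=0 → posterior Beta(13/4, 29/5)
obs 6: x=0 → posterior Beta(13/4, 34/5)
obs 7: x=1 → posterior Beta(17/4, 34/5)
obs 8: x=1 → posterior Beta(21/4, 34/5)
obs 9: x=0 → posterior Beta(21/4, 39/5)
obs 10: x=0 → posterior Beta(21/4, 44/5)
obs 11: x=0 → posterior Beta(21/4, 49/5)
obs 12: x=1 → posterior Beta(25/4, 49/5)

k = 5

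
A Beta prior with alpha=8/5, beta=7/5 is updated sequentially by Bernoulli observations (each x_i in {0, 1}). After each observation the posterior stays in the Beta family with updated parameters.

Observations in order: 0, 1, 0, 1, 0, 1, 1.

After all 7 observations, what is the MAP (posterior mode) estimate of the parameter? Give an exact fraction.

23/40

obs 1: x=0 → posterior Beta(8/5, 12/5)
obs 2: x=1 → posterior Beta(13/5, 12/5)
obs 3: x=0 → posterior Beta(13/5, 17/5)
obs 4: x=1 → posterior Beta(18/5, 17/5)
obs 5: x=0 → posterior Beta(18/5, 22/5)
obs 6: x=1 → posterior Beta(23/5, 22/5)
obs 7: x=1 → posterior Beta(28/5, 22/5)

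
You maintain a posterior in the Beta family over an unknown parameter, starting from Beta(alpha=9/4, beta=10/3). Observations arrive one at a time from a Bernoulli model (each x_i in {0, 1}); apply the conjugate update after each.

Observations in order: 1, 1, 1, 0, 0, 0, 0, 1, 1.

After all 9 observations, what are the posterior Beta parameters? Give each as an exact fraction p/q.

obs 1: x=1 → posterior Beta(13/4, 10/3)
obs 2: x=1 → posterior Beta(17/4, 10/3)
obs 3: x=1 → posterior Beta(21/4, 10/3)
obs 4: x=0 → posterior Beta(21/4, 13/3)
obs 5: x=0 → posterior Beta(21/4, 16/3)
obs 6: x=0 → posterior Beta(21/4, 19/3)
obs 7: x=0 → posterior Beta(21/4, 22/3)
obs 8: x=1 → posterior Beta(25/4, 22/3)
obs 9: x=1 → posterior Beta(29/4, 22/3)

alpha=29/4, beta=22/3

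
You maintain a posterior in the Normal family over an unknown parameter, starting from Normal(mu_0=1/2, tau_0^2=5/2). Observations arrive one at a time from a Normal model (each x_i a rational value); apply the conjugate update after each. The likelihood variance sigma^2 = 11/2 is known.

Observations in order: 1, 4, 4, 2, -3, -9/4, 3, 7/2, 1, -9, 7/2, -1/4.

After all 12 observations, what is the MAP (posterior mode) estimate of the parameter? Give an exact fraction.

43/71

obs 1: x=1 → posterior Normal(21/32, 55/32)
obs 2: x=4 → posterior Normal(61/42, 55/42)
obs 3: x=4 → posterior Normal(101/52, 55/52)
obs 4: x=2 → posterior Normal(121/62, 55/62)
obs 5: x=-3 → posterior Normal(91/72, 55/72)
obs 6: x=-9/4 → posterior Normal(137/164, 55/82)
obs 7: x=3 → posterior Normal(197/184, 55/92)
obs 8: x=7/2 → posterior Normal(89/68, 55/102)
obs 9: x=1 → posterior Normal(41/32, 55/112)
obs 10: x=-9 → posterior Normal(107/244, 55/122)
obs 11: x=7/2 → posterior Normal(59/88, 5/12)
obs 12: x=-1/4 → posterior Normal(43/71, 55/142)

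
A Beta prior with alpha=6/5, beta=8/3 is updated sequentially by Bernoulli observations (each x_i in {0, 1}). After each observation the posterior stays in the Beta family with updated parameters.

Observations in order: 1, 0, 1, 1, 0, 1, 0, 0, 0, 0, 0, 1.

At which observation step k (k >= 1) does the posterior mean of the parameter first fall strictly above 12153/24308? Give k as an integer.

k = 4

obs 1: x=1 → posterior Beta(11/5, 8/3)
obs 2: x=0 → posterior Beta(11/5, 11/3)
obs 3: x=1 → posterior Beta(16/5, 11/3)
obs 4: x=1 → posterior Beta(21/5, 11/3)
obs 5: x=0 → posterior Beta(21/5, 14/3)
obs 6: x=1 → posterior Beta(26/5, 14/3)
obs 7: x=0 → posterior Beta(26/5, 17/3)
obs 8: x=0 → posterior Beta(26/5, 20/3)
obs 9: x=0 → posterior Beta(26/5, 23/3)
obs 10: x=0 → posterior Beta(26/5, 26/3)
obs 11: x=0 → posterior Beta(26/5, 29/3)
obs 12: x=1 → posterior Beta(31/5, 29/3)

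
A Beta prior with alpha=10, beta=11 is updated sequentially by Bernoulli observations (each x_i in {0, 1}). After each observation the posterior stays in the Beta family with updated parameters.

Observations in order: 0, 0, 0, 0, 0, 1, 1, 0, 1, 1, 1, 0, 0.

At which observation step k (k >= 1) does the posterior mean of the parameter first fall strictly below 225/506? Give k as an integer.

k = 2

obs 1: x=0 → posterior Beta(10, 12)
obs 2: x=0 → posterior Beta(10, 13)
obs 3: x=0 → posterior Beta(10, 14)
obs 4: x=0 → posterior Beta(10, 15)
obs 5: x=0 → posterior Beta(10, 16)
obs 6: x=1 → posterior Beta(11, 16)
obs 7: x=1 → posterior Beta(12, 16)
obs 8: x=0 → posterior Beta(12, 17)
obs 9: x=1 → posterior Beta(13, 17)
obs 10: x=1 → posterior Beta(14, 17)
obs 11: x=1 → posterior Beta(15, 17)
obs 12: x=0 → posterior Beta(15, 18)
obs 13: x=0 → posterior Beta(15, 19)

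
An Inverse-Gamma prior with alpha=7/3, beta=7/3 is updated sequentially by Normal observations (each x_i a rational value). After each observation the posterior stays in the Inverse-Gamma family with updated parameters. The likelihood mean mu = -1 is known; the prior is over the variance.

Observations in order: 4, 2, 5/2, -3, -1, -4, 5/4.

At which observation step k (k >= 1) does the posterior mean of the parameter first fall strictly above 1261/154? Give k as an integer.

obs 1: x=4 → posterior Inverse-Gamma(17/6, 89/6)
obs 2: x=2 → posterior Inverse-Gamma(10/3, 58/3)
obs 3: x=5/2 → posterior Inverse-Gamma(23/6, 611/24)
obs 4: x=-3 → posterior Inverse-Gamma(13/3, 659/24)
obs 5: x=-1 → posterior Inverse-Gamma(29/6, 659/24)
obs 6: x=-4 → posterior Inverse-Gamma(16/3, 767/24)
obs 7: x=5/4 → posterior Inverse-Gamma(35/6, 3311/96)

k = 2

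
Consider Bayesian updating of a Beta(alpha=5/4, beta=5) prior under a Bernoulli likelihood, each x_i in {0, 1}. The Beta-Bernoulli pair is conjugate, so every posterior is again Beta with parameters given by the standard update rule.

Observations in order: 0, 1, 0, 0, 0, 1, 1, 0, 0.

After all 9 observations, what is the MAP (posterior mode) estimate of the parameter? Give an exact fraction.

obs 1: x=0 → posterior Beta(5/4, 6)
obs 2: x=1 → posterior Beta(9/4, 6)
obs 3: x=0 → posterior Beta(9/4, 7)
obs 4: x=0 → posterior Beta(9/4, 8)
obs 5: x=0 → posterior Beta(9/4, 9)
obs 6: x=1 → posterior Beta(13/4, 9)
obs 7: x=1 → posterior Beta(17/4, 9)
obs 8: x=0 → posterior Beta(17/4, 10)
obs 9: x=0 → posterior Beta(17/4, 11)

13/53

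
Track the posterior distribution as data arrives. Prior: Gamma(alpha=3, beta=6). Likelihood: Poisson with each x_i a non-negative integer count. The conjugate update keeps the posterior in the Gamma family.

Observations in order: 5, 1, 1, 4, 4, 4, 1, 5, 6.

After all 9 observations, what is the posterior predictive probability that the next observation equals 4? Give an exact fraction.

641125059543688868641038425266742706298828125/5708990770823839524233143877797980545530986496

obs 1: x=5 → posterior Gamma(8, 7)
obs 2: x=1 → posterior Gamma(9, 8)
obs 3: x=1 → posterior Gamma(10, 9)
obs 4: x=4 → posterior Gamma(14, 10)
obs 5: x=4 → posterior Gamma(18, 11)
obs 6: x=4 → posterior Gamma(22, 12)
obs 7: x=1 → posterior Gamma(23, 13)
obs 8: x=5 → posterior Gamma(28, 14)
obs 9: x=6 → posterior Gamma(34, 15)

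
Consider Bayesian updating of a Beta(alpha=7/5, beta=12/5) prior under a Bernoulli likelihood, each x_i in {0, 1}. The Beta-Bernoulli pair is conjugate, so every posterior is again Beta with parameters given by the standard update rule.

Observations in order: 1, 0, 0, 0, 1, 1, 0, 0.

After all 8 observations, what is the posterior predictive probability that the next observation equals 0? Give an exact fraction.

obs 1: x=1 → posterior Beta(12/5, 12/5)
obs 2: x=0 → posterior Beta(12/5, 17/5)
obs 3: x=0 → posterior Beta(12/5, 22/5)
obs 4: x=0 → posterior Beta(12/5, 27/5)
obs 5: x=1 → posterior Beta(17/5, 27/5)
obs 6: x=1 → posterior Beta(22/5, 27/5)
obs 7: x=0 → posterior Beta(22/5, 32/5)
obs 8: x=0 → posterior Beta(22/5, 37/5)

37/59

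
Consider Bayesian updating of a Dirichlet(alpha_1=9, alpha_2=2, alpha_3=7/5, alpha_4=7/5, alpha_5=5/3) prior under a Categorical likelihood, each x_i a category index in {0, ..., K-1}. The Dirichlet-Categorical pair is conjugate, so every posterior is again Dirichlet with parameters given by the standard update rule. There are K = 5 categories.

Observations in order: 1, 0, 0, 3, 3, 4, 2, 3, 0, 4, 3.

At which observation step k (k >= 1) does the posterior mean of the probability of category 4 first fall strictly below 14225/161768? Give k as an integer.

k = 4

obs 1: x=1 → posterior Dirichlet(9, 3, 7/5, 7/5, 5/3)
obs 2: x=0 → posterior Dirichlet(10, 3, 7/5, 7/5, 5/3)
obs 3: x=0 → posterior Dirichlet(11, 3, 7/5, 7/5, 5/3)
obs 4: x=3 → posterior Dirichlet(11, 3, 7/5, 12/5, 5/3)
obs 5: x=3 → posterior Dirichlet(11, 3, 7/5, 17/5, 5/3)
obs 6: x=4 → posterior Dirichlet(11, 3, 7/5, 17/5, 8/3)
obs 7: x=2 → posterior Dirichlet(11, 3, 12/5, 17/5, 8/3)
obs 8: x=3 → posterior Dirichlet(11, 3, 12/5, 22/5, 8/3)
obs 9: x=0 → posterior Dirichlet(12, 3, 12/5, 22/5, 8/3)
obs 10: x=4 → posterior Dirichlet(12, 3, 12/5, 22/5, 11/3)
obs 11: x=3 → posterior Dirichlet(12, 3, 12/5, 27/5, 11/3)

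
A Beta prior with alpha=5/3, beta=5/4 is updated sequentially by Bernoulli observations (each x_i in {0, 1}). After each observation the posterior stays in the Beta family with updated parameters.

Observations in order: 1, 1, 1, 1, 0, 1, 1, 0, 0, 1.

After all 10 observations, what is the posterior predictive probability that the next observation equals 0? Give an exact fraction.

obs 1: x=1 → posterior Beta(8/3, 5/4)
obs 2: x=1 → posterior Beta(11/3, 5/4)
obs 3: x=1 → posterior Beta(14/3, 5/4)
obs 4: x=1 → posterior Beta(17/3, 5/4)
obs 5: x=0 → posterior Beta(17/3, 9/4)
obs 6: x=1 → posterior Beta(20/3, 9/4)
obs 7: x=1 → posterior Beta(23/3, 9/4)
obs 8: x=0 → posterior Beta(23/3, 13/4)
obs 9: x=0 → posterior Beta(23/3, 17/4)
obs 10: x=1 → posterior Beta(26/3, 17/4)

51/155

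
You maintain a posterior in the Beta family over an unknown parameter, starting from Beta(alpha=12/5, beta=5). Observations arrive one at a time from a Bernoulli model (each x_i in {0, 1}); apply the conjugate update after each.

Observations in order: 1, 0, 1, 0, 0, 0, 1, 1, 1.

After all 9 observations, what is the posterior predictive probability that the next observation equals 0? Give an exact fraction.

45/82

obs 1: x=1 → posterior Beta(17/5, 5)
obs 2: x=0 → posterior Beta(17/5, 6)
obs 3: x=1 → posterior Beta(22/5, 6)
obs 4: x=0 → posterior Beta(22/5, 7)
obs 5: x=0 → posterior Beta(22/5, 8)
obs 6: x=0 → posterior Beta(22/5, 9)
obs 7: x=1 → posterior Beta(27/5, 9)
obs 8: x=1 → posterior Beta(32/5, 9)
obs 9: x=1 → posterior Beta(37/5, 9)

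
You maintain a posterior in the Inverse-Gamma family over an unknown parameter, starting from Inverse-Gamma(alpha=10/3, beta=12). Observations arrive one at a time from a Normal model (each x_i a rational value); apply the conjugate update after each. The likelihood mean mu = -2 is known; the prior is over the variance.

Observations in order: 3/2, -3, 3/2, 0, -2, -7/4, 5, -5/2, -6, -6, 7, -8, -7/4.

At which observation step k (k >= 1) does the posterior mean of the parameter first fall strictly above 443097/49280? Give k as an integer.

k = 10

obs 1: x=3/2 → posterior Inverse-Gamma(23/6, 145/8)
obs 2: x=-3 → posterior Inverse-Gamma(13/3, 149/8)
obs 3: x=3/2 → posterior Inverse-Gamma(29/6, 99/4)
obs 4: x=0 → posterior Inverse-Gamma(16/3, 107/4)
obs 5: x=-2 → posterior Inverse-Gamma(35/6, 107/4)
obs 6: x=-7/4 → posterior Inverse-Gamma(19/3, 857/32)
obs 7: x=5 → posterior Inverse-Gamma(41/6, 1641/32)
obs 8: x=-5/2 → posterior Inverse-Gamma(22/3, 1645/32)
obs 9: x=-6 → posterior Inverse-Gamma(47/6, 1901/32)
obs 10: x=-6 → posterior Inverse-Gamma(25/3, 2157/32)
obs 11: x=7 → posterior Inverse-Gamma(53/6, 3453/32)
obs 12: x=-8 → posterior Inverse-Gamma(28/3, 4029/32)
obs 13: x=-7/4 → posterior Inverse-Gamma(59/6, 2015/16)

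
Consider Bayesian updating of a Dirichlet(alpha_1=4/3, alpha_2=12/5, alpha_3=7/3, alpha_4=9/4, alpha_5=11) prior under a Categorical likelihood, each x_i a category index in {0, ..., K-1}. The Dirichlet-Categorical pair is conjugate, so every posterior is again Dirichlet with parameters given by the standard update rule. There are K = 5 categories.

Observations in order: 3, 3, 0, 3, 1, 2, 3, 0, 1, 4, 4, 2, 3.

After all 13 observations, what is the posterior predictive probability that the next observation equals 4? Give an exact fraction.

obs 1: x=3 → posterior Dirichlet(4/3, 12/5, 7/3, 13/4, 11)
obs 2: x=3 → posterior Dirichlet(4/3, 12/5, 7/3, 17/4, 11)
obs 3: x=0 → posterior Dirichlet(7/3, 12/5, 7/3, 17/4, 11)
obs 4: x=3 → posterior Dirichlet(7/3, 12/5, 7/3, 21/4, 11)
obs 5: x=1 → posterior Dirichlet(7/3, 17/5, 7/3, 21/4, 11)
obs 6: x=2 → posterior Dirichlet(7/3, 17/5, 10/3, 21/4, 11)
obs 7: x=3 → posterior Dirichlet(7/3, 17/5, 10/3, 25/4, 11)
obs 8: x=0 → posterior Dirichlet(10/3, 17/5, 10/3, 25/4, 11)
obs 9: x=1 → posterior Dirichlet(10/3, 22/5, 10/3, 25/4, 11)
obs 10: x=4 → posterior Dirichlet(10/3, 22/5, 10/3, 25/4, 12)
obs 11: x=4 → posterior Dirichlet(10/3, 22/5, 10/3, 25/4, 13)
obs 12: x=2 → posterior Dirichlet(10/3, 22/5, 13/3, 25/4, 13)
obs 13: x=3 → posterior Dirichlet(10/3, 22/5, 13/3, 29/4, 13)

780/1939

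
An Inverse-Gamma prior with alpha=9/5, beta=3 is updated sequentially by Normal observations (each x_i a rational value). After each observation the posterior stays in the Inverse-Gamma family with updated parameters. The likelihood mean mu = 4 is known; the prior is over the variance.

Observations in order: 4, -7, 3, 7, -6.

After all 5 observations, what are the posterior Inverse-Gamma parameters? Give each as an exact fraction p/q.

alpha=43/10, beta=237/2

obs 1: x=4 → posterior Inverse-Gamma(23/10, 3)
obs 2: x=-7 → posterior Inverse-Gamma(14/5, 127/2)
obs 3: x=3 → posterior Inverse-Gamma(33/10, 64)
obs 4: x=7 → posterior Inverse-Gamma(19/5, 137/2)
obs 5: x=-6 → posterior Inverse-Gamma(43/10, 237/2)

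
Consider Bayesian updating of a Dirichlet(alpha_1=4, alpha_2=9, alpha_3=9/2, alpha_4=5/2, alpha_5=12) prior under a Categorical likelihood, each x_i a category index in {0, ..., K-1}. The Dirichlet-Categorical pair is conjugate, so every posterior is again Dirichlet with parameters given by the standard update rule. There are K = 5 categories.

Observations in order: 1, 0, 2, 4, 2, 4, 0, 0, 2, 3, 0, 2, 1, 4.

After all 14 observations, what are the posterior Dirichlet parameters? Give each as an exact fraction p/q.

alpha_1=8, alpha_2=11, alpha_3=17/2, alpha_4=7/2, alpha_5=15

obs 1: x=1 → posterior Dirichlet(4, 10, 9/2, 5/2, 12)
obs 2: x=0 → posterior Dirichlet(5, 10, 9/2, 5/2, 12)
obs 3: x=2 → posterior Dirichlet(5, 10, 11/2, 5/2, 12)
obs 4: x=4 → posterior Dirichlet(5, 10, 11/2, 5/2, 13)
obs 5: x=2 → posterior Dirichlet(5, 10, 13/2, 5/2, 13)
obs 6: x=4 → posterior Dirichlet(5, 10, 13/2, 5/2, 14)
obs 7: x=0 → posterior Dirichlet(6, 10, 13/2, 5/2, 14)
obs 8: x=0 → posterior Dirichlet(7, 10, 13/2, 5/2, 14)
obs 9: x=2 → posterior Dirichlet(7, 10, 15/2, 5/2, 14)
obs 10: x=3 → posterior Dirichlet(7, 10, 15/2, 7/2, 14)
obs 11: x=0 → posterior Dirichlet(8, 10, 15/2, 7/2, 14)
obs 12: x=2 → posterior Dirichlet(8, 10, 17/2, 7/2, 14)
obs 13: x=1 → posterior Dirichlet(8, 11, 17/2, 7/2, 14)
obs 14: x=4 → posterior Dirichlet(8, 11, 17/2, 7/2, 15)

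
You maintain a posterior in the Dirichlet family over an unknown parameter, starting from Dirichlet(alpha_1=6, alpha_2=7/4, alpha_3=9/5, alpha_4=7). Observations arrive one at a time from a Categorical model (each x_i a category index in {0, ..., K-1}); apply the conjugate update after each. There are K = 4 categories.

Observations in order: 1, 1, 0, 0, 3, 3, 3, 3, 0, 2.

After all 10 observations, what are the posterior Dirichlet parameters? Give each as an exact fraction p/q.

obs 1: x=1 → posterior Dirichlet(6, 11/4, 9/5, 7)
obs 2: x=1 → posterior Dirichlet(6, 15/4, 9/5, 7)
obs 3: x=0 → posterior Dirichlet(7, 15/4, 9/5, 7)
obs 4: x=0 → posterior Dirichlet(8, 15/4, 9/5, 7)
obs 5: x=3 → posterior Dirichlet(8, 15/4, 9/5, 8)
obs 6: x=3 → posterior Dirichlet(8, 15/4, 9/5, 9)
obs 7: x=3 → posterior Dirichlet(8, 15/4, 9/5, 10)
obs 8: x=3 → posterior Dirichlet(8, 15/4, 9/5, 11)
obs 9: x=0 → posterior Dirichlet(9, 15/4, 9/5, 11)
obs 10: x=2 → posterior Dirichlet(9, 15/4, 14/5, 11)

alpha_1=9, alpha_2=15/4, alpha_3=14/5, alpha_4=11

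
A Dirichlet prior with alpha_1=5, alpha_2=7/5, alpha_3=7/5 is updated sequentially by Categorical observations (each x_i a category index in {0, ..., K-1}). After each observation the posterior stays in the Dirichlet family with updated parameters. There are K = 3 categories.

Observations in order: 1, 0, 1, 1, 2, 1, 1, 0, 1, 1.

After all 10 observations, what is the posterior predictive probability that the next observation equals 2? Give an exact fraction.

12/89

obs 1: x=1 → posterior Dirichlet(5, 12/5, 7/5)
obs 2: x=0 → posterior Dirichlet(6, 12/5, 7/5)
obs 3: x=1 → posterior Dirichlet(6, 17/5, 7/5)
obs 4: x=1 → posterior Dirichlet(6, 22/5, 7/5)
obs 5: x=2 → posterior Dirichlet(6, 22/5, 12/5)
obs 6: x=1 → posterior Dirichlet(6, 27/5, 12/5)
obs 7: x=1 → posterior Dirichlet(6, 32/5, 12/5)
obs 8: x=0 → posterior Dirichlet(7, 32/5, 12/5)
obs 9: x=1 → posterior Dirichlet(7, 37/5, 12/5)
obs 10: x=1 → posterior Dirichlet(7, 42/5, 12/5)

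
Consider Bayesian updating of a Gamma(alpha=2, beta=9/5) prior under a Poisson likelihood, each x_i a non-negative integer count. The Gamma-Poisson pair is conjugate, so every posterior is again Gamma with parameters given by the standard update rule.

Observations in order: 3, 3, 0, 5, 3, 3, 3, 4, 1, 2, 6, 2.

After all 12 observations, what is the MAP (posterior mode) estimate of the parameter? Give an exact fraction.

60/23

obs 1: x=3 → posterior Gamma(5, 14/5)
obs 2: x=3 → posterior Gamma(8, 19/5)
obs 3: x=0 → posterior Gamma(8, 24/5)
obs 4: x=5 → posterior Gamma(13, 29/5)
obs 5: x=3 → posterior Gamma(16, 34/5)
obs 6: x=3 → posterior Gamma(19, 39/5)
obs 7: x=3 → posterior Gamma(22, 44/5)
obs 8: x=4 → posterior Gamma(26, 49/5)
obs 9: x=1 → posterior Gamma(27, 54/5)
obs 10: x=2 → posterior Gamma(29, 59/5)
obs 11: x=6 → posterior Gamma(35, 64/5)
obs 12: x=2 → posterior Gamma(37, 69/5)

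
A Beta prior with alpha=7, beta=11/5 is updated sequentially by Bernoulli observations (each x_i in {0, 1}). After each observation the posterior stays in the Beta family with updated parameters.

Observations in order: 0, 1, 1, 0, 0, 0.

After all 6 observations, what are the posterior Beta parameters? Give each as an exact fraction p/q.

alpha=9, beta=31/5

obs 1: x=0 → posterior Beta(7, 16/5)
obs 2: x=1 → posterior Beta(8, 16/5)
obs 3: x=1 → posterior Beta(9, 16/5)
obs 4: x=0 → posterior Beta(9, 21/5)
obs 5: x=0 → posterior Beta(9, 26/5)
obs 6: x=0 → posterior Beta(9, 31/5)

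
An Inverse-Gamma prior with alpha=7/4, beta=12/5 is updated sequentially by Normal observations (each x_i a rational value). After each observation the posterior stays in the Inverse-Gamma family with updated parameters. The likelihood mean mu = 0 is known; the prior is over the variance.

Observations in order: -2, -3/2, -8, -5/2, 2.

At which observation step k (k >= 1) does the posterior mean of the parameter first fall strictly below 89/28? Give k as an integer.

k = 2

obs 1: x=-2 → posterior Inverse-Gamma(9/4, 22/5)
obs 2: x=-3/2 → posterior Inverse-Gamma(11/4, 221/40)
obs 3: x=-8 → posterior Inverse-Gamma(13/4, 1501/40)
obs 4: x=-5/2 → posterior Inverse-Gamma(15/4, 813/20)
obs 5: x=2 → posterior Inverse-Gamma(17/4, 853/20)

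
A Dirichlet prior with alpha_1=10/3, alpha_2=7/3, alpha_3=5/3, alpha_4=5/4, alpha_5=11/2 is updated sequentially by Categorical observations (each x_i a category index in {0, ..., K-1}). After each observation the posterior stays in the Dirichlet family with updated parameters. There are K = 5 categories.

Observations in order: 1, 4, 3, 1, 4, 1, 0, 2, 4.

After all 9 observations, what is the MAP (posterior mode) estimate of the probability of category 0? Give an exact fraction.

40/217

obs 1: x=1 → posterior Dirichlet(10/3, 10/3, 5/3, 5/4, 11/2)
obs 2: x=4 → posterior Dirichlet(10/3, 10/3, 5/3, 5/4, 13/2)
obs 3: x=3 → posterior Dirichlet(10/3, 10/3, 5/3, 9/4, 13/2)
obs 4: x=1 → posterior Dirichlet(10/3, 13/3, 5/3, 9/4, 13/2)
obs 5: x=4 → posterior Dirichlet(10/3, 13/3, 5/3, 9/4, 15/2)
obs 6: x=1 → posterior Dirichlet(10/3, 16/3, 5/3, 9/4, 15/2)
obs 7: x=0 → posterior Dirichlet(13/3, 16/3, 5/3, 9/4, 15/2)
obs 8: x=2 → posterior Dirichlet(13/3, 16/3, 8/3, 9/4, 15/2)
obs 9: x=4 → posterior Dirichlet(13/3, 16/3, 8/3, 9/4, 17/2)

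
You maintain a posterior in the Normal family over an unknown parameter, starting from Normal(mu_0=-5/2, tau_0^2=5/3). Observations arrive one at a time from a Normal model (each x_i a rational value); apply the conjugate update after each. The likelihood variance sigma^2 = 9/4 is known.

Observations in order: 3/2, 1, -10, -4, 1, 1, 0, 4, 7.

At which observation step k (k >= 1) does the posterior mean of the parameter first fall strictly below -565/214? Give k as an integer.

k = 4

obs 1: x=3/2 → posterior Normal(-75/94, 45/47)
obs 2: x=1 → posterior Normal(-35/134, 45/67)
obs 3: x=-10 → posterior Normal(-5/2, 15/29)
obs 4: x=-4 → posterior Normal(-595/214, 45/107)
obs 5: x=1 → posterior Normal(-555/254, 45/127)
obs 6: x=1 → posterior Normal(-515/294, 15/49)
obs 7: x=0 → posterior Normal(-515/334, 45/167)
obs 8: x=4 → posterior Normal(-355/374, 45/187)
obs 9: x=7 → posterior Normal(-25/138, 5/23)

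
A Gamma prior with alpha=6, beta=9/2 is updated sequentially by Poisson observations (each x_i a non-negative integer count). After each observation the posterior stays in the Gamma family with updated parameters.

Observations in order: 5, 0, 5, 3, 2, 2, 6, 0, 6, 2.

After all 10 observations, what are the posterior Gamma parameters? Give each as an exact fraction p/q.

alpha=37, beta=29/2

obs 1: x=5 → posterior Gamma(11, 11/2)
obs 2: x=0 → posterior Gamma(11, 13/2)
obs 3: x=5 → posterior Gamma(16, 15/2)
obs 4: x=3 → posterior Gamma(19, 17/2)
obs 5: x=2 → posterior Gamma(21, 19/2)
obs 6: x=2 → posterior Gamma(23, 21/2)
obs 7: x=6 → posterior Gamma(29, 23/2)
obs 8: x=0 → posterior Gamma(29, 25/2)
obs 9: x=6 → posterior Gamma(35, 27/2)
obs 10: x=2 → posterior Gamma(37, 29/2)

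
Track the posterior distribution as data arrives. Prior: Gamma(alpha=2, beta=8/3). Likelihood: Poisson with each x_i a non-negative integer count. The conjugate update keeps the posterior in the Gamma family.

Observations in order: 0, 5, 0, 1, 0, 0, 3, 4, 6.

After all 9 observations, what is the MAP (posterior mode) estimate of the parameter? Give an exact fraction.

12/7

obs 1: x=0 → posterior Gamma(2, 11/3)
obs 2: x=5 → posterior Gamma(7, 14/3)
obs 3: x=0 → posterior Gamma(7, 17/3)
obs 4: x=1 → posterior Gamma(8, 20/3)
obs 5: x=0 → posterior Gamma(8, 23/3)
obs 6: x=0 → posterior Gamma(8, 26/3)
obs 7: x=3 → posterior Gamma(11, 29/3)
obs 8: x=4 → posterior Gamma(15, 32/3)
obs 9: x=6 → posterior Gamma(21, 35/3)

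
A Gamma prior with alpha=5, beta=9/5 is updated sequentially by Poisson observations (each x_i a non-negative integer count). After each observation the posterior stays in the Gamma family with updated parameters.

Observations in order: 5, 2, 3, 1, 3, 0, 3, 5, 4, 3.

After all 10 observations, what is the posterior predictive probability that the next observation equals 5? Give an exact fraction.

1268942545084470086152807264601952845939183889955580626739186367909375/13803492693581127574869511724554050904902217944340773110325048447598592

obs 1: x=5 → posterior Gamma(10, 14/5)
obs 2: x=2 → posterior Gamma(12, 19/5)
obs 3: x=3 → posterior Gamma(15, 24/5)
obs 4: x=1 → posterior Gamma(16, 29/5)
obs 5: x=3 → posterior Gamma(19, 34/5)
obs 6: x=0 → posterior Gamma(19, 39/5)
obs 7: x=3 → posterior Gamma(22, 44/5)
obs 8: x=5 → posterior Gamma(27, 49/5)
obs 9: x=4 → posterior Gamma(31, 54/5)
obs 10: x=3 → posterior Gamma(34, 59/5)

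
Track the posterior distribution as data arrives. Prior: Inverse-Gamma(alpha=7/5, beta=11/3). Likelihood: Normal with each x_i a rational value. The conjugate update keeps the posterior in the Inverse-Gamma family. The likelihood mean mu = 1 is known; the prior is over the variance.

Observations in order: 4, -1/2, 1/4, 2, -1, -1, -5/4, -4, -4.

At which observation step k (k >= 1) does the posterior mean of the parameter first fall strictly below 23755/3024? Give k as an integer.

k = 2

obs 1: x=4 → posterior Inverse-Gamma(19/10, 49/6)
obs 2: x=-1/2 → posterior Inverse-Gamma(12/5, 223/24)
obs 3: x=1/4 → posterior Inverse-Gamma(29/10, 919/96)
obs 4: x=2 → posterior Inverse-Gamma(17/5, 967/96)
obs 5: x=-1 → posterior Inverse-Gamma(39/10, 1159/96)
obs 6: x=-1 → posterior Inverse-Gamma(22/5, 1351/96)
obs 7: x=-5/4 → posterior Inverse-Gamma(49/10, 797/48)
obs 8: x=-4 → posterior Inverse-Gamma(27/5, 1397/48)
obs 9: x=-4 → posterior Inverse-Gamma(59/10, 1997/48)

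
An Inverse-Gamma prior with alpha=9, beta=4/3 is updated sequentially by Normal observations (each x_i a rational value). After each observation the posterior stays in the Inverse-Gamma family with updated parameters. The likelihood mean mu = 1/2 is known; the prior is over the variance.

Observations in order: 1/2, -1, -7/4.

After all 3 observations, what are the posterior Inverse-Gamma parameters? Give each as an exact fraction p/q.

alpha=21/2, beta=479/96

obs 1: x=1/2 → posterior Inverse-Gamma(19/2, 4/3)
obs 2: x=-1 → posterior Inverse-Gamma(10, 59/24)
obs 3: x=-7/4 → posterior Inverse-Gamma(21/2, 479/96)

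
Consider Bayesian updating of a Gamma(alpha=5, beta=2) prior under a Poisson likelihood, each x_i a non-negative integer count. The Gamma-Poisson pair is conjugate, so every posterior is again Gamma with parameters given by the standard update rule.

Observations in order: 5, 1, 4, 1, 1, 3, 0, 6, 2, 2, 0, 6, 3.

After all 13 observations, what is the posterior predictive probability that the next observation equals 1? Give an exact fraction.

obs 1: x=5 → posterior Gamma(10, 3)
obs 2: x=1 → posterior Gamma(11, 4)
obs 3: x=4 → posterior Gamma(15, 5)
obs 4: x=1 → posterior Gamma(16, 6)
obs 5: x=1 → posterior Gamma(17, 7)
obs 6: x=3 → posterior Gamma(20, 8)
obs 7: x=0 → posterior Gamma(20, 9)
obs 8: x=6 → posterior Gamma(26, 10)
obs 9: x=2 → posterior Gamma(28, 11)
obs 10: x=2 → posterior Gamma(30, 12)
obs 11: x=0 → posterior Gamma(30, 13)
obs 12: x=6 → posterior Gamma(36, 14)
obs 13: x=3 → posterior Gamma(39, 15)

287490640344440315699102939106523990631103515625/1461501637330902918203684832716283019655932542976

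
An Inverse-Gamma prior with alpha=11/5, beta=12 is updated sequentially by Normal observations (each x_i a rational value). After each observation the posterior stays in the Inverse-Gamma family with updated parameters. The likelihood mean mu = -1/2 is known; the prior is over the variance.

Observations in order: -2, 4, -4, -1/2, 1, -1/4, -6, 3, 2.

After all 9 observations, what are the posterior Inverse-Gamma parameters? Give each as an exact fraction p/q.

obs 1: x=-2 → posterior Inverse-Gamma(27/10, 105/8)
obs 2: x=4 → posterior Inverse-Gamma(16/5, 93/4)
obs 3: x=-4 → posterior Inverse-Gamma(37/10, 235/8)
obs 4: x=-1/2 → posterior Inverse-Gamma(21/5, 235/8)
obs 5: x=1 → posterior Inverse-Gamma(47/10, 61/2)
obs 6: x=-1/4 → posterior Inverse-Gamma(26/5, 977/32)
obs 7: x=-6 → posterior Inverse-Gamma(57/10, 1461/32)
obs 8: x=3 → posterior Inverse-Gamma(31/5, 1657/32)
obs 9: x=2 → posterior Inverse-Gamma(67/10, 1757/32)

alpha=67/10, beta=1757/32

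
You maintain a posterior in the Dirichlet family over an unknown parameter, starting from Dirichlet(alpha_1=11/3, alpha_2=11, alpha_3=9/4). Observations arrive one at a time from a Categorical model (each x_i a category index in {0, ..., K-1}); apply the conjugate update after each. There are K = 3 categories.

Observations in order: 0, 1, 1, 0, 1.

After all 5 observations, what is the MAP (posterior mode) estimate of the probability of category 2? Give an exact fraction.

15/227

obs 1: x=0 → posterior Dirichlet(14/3, 11, 9/4)
obs 2: x=1 → posterior Dirichlet(14/3, 12, 9/4)
obs 3: x=1 → posterior Dirichlet(14/3, 13, 9/4)
obs 4: x=0 → posterior Dirichlet(17/3, 13, 9/4)
obs 5: x=1 → posterior Dirichlet(17/3, 14, 9/4)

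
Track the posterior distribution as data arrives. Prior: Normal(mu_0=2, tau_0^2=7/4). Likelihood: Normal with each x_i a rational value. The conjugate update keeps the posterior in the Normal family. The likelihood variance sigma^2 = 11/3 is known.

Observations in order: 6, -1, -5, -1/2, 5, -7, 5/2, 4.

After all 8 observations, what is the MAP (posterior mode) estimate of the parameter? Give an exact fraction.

43/53

obs 1: x=6 → posterior Normal(214/65, 77/65)
obs 2: x=-1 → posterior Normal(193/86, 77/86)
obs 3: x=-5 → posterior Normal(88/107, 77/107)
obs 4: x=-1/2 → posterior Normal(155/256, 77/128)
obs 5: x=5 → posterior Normal(365/298, 77/149)
obs 6: x=-7 → posterior Normal(71/340, 77/170)
obs 7: x=5/2 → posterior Normal(88/191, 77/191)
obs 8: x=4 → posterior Normal(43/53, 77/212)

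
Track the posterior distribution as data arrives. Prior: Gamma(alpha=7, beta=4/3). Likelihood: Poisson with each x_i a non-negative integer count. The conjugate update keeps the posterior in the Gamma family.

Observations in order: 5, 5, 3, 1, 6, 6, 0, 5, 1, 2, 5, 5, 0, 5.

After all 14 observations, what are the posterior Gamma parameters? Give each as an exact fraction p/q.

alpha=56, beta=46/3

obs 1: x=5 → posterior Gamma(12, 7/3)
obs 2: x=5 → posterior Gamma(17, 10/3)
obs 3: x=3 → posterior Gamma(20, 13/3)
obs 4: x=1 → posterior Gamma(21, 16/3)
obs 5: x=6 → posterior Gamma(27, 19/3)
obs 6: x=6 → posterior Gamma(33, 22/3)
obs 7: x=0 → posterior Gamma(33, 25/3)
obs 8: x=5 → posterior Gamma(38, 28/3)
obs 9: x=1 → posterior Gamma(39, 31/3)
obs 10: x=2 → posterior Gamma(41, 34/3)
obs 11: x=5 → posterior Gamma(46, 37/3)
obs 12: x=5 → posterior Gamma(51, 40/3)
obs 13: x=0 → posterior Gamma(51, 43/3)
obs 14: x=5 → posterior Gamma(56, 46/3)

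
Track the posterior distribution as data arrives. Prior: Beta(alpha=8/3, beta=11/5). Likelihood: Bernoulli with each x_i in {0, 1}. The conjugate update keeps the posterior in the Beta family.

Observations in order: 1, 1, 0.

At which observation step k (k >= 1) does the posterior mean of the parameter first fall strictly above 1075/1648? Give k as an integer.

obs 1: x=1 → posterior Beta(11/3, 11/5)
obs 2: x=1 → posterior Beta(14/3, 11/5)
obs 3: x=0 → posterior Beta(14/3, 16/5)

k = 2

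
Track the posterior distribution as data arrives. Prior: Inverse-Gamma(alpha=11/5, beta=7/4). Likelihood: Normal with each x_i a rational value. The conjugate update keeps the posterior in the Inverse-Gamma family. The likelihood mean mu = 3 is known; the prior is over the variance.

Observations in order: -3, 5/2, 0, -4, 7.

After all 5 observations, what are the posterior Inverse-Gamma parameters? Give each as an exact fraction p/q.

obs 1: x=-3 → posterior Inverse-Gamma(27/10, 79/4)
obs 2: x=5/2 → posterior Inverse-Gamma(16/5, 159/8)
obs 3: x=0 → posterior Inverse-Gamma(37/10, 195/8)
obs 4: x=-4 → posterior Inverse-Gamma(21/5, 391/8)
obs 5: x=7 → posterior Inverse-Gamma(47/10, 455/8)

alpha=47/10, beta=455/8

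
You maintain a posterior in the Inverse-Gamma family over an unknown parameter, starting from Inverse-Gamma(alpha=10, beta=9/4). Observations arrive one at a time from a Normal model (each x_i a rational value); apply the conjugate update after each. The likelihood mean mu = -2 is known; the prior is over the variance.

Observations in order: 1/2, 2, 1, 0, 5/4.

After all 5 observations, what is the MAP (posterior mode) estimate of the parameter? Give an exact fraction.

obs 1: x=1/2 → posterior Inverse-Gamma(21/2, 43/8)
obs 2: x=2 → posterior Inverse-Gamma(11, 107/8)
obs 3: x=1 → posterior Inverse-Gamma(23/2, 143/8)
obs 4: x=0 → posterior Inverse-Gamma(12, 159/8)
obs 5: x=5/4 → posterior Inverse-Gamma(25/2, 805/32)

805/432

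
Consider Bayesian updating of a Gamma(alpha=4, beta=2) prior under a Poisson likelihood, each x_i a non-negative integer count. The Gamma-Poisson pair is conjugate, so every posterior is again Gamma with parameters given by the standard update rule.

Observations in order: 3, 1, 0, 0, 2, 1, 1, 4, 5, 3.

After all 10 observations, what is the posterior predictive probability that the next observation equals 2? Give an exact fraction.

23849054161017253240032460800/91733330193268616658399616009

obs 1: x=3 → posterior Gamma(7, 3)
obs 2: x=1 → posterior Gamma(8, 4)
obs 3: x=0 → posterior Gamma(8, 5)
obs 4: x=0 → posterior Gamma(8, 6)
obs 5: x=2 → posterior Gamma(10, 7)
obs 6: x=1 → posterior Gamma(11, 8)
obs 7: x=1 → posterior Gamma(12, 9)
obs 8: x=4 → posterior Gamma(16, 10)
obs 9: x=5 → posterior Gamma(21, 11)
obs 10: x=3 → posterior Gamma(24, 12)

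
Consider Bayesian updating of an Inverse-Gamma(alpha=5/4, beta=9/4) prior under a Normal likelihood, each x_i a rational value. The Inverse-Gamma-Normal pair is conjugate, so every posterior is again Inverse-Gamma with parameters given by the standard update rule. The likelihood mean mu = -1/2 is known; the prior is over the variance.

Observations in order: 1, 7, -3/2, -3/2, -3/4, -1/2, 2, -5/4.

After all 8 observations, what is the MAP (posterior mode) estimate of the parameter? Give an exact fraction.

obs 1: x=1 → posterior Inverse-Gamma(7/4, 27/8)
obs 2: x=7 → posterior Inverse-Gamma(9/4, 63/2)
obs 3: x=-3/2 → posterior Inverse-Gamma(11/4, 32)
obs 4: x=-3/2 → posterior Inverse-Gamma(13/4, 65/2)
obs 5: x=-3/4 → posterior Inverse-Gamma(15/4, 1041/32)
obs 6: x=-1/2 → posterior Inverse-Gamma(17/4, 1041/32)
obs 7: x=2 → posterior Inverse-Gamma(19/4, 1141/32)
obs 8: x=-5/4 → posterior Inverse-Gamma(21/4, 575/16)

23/4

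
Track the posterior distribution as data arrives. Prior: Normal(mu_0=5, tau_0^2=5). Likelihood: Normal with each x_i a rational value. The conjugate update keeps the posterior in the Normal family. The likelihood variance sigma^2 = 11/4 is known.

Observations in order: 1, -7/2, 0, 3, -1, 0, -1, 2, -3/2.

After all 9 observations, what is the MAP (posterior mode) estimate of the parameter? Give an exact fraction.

obs 1: x=1 → posterior Normal(75/31, 55/31)
obs 2: x=-7/2 → posterior Normal(5/51, 55/51)
obs 3: x=0 → posterior Normal(5/71, 55/71)
obs 4: x=3 → posterior Normal(5/7, 55/91)
obs 5: x=-1 → posterior Normal(15/37, 55/111)
obs 6: x=0 → posterior Normal(45/131, 55/131)
obs 7: x=-1 → posterior Normal(25/151, 55/151)
obs 8: x=2 → posterior Normal(65/171, 55/171)
obs 9: x=-3/2 → posterior Normal(35/191, 55/191)

35/191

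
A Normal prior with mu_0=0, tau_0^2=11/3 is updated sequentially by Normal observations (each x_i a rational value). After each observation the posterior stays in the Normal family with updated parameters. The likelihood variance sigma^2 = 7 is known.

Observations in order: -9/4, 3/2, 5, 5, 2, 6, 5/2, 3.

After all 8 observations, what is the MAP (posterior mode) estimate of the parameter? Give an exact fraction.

obs 1: x=-9/4 → posterior Normal(-99/128, 77/32)
obs 2: x=3/2 → posterior Normal(-33/172, 77/43)
obs 3: x=5 → posterior Normal(187/216, 77/54)
obs 4: x=5 → posterior Normal(407/260, 77/65)
obs 5: x=2 → posterior Normal(495/304, 77/76)
obs 6: x=6 → posterior Normal(253/116, 77/87)
obs 7: x=5/2 → posterior Normal(869/392, 11/14)
obs 8: x=3 → posterior Normal(1001/436, 77/109)

1001/436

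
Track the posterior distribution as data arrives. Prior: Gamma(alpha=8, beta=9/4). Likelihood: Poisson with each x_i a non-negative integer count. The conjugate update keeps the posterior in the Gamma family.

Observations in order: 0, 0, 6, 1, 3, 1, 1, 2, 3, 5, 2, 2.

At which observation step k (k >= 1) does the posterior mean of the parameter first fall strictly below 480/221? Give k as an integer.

k = 2

obs 1: x=0 → posterior Gamma(8, 13/4)
obs 2: x=0 → posterior Gamma(8, 17/4)
obs 3: x=6 → posterior Gamma(14, 21/4)
obs 4: x=1 → posterior Gamma(15, 25/4)
obs 5: x=3 → posterior Gamma(18, 29/4)
obs 6: x=1 → posterior Gamma(19, 33/4)
obs 7: x=1 → posterior Gamma(20, 37/4)
obs 8: x=2 → posterior Gamma(22, 41/4)
obs 9: x=3 → posterior Gamma(25, 45/4)
obs 10: x=5 → posterior Gamma(30, 49/4)
obs 11: x=2 → posterior Gamma(32, 53/4)
obs 12: x=2 → posterior Gamma(34, 57/4)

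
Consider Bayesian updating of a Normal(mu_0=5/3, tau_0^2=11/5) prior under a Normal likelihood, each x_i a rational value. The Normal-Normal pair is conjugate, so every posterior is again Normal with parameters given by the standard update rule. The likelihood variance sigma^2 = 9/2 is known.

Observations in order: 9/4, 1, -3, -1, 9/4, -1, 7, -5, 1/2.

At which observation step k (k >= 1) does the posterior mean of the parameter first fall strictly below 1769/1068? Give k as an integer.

k = 2

obs 1: x=9/4 → posterior Normal(249/134, 99/67)
obs 2: x=1 → posterior Normal(293/178, 99/89)
obs 3: x=-3 → posterior Normal(161/222, 33/37)
obs 4: x=-1 → posterior Normal(117/266, 99/133)
obs 5: x=9/4 → posterior Normal(108/155, 99/155)
obs 6: x=-1 → posterior Normal(86/177, 33/59)
obs 7: x=7 → posterior Normal(240/199, 99/199)
obs 8: x=-5 → posterior Normal(10/17, 99/221)
obs 9: x=1/2 → posterior Normal(47/81, 11/27)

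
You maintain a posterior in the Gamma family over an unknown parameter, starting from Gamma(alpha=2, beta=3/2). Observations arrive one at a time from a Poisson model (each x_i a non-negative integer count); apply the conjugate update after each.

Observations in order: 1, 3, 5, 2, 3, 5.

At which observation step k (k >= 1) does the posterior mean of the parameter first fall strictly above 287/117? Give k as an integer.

k = 5

obs 1: x=1 → posterior Gamma(3, 5/2)
obs 2: x=3 → posterior Gamma(6, 7/2)
obs 3: x=5 → posterior Gamma(11, 9/2)
obs 4: x=2 → posterior Gamma(13, 11/2)
obs 5: x=3 → posterior Gamma(16, 13/2)
obs 6: x=5 → posterior Gamma(21, 15/2)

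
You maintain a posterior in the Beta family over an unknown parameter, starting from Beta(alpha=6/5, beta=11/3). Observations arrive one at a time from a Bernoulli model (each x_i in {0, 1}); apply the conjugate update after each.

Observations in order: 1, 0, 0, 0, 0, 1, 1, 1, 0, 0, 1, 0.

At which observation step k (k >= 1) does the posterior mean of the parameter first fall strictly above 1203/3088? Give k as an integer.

obs 1: x=1 → posterior Beta(11/5, 11/3)
obs 2: x=0 → posterior Beta(11/5, 14/3)
obs 3: x=0 → posterior Beta(11/5, 17/3)
obs 4: x=0 → posterior Beta(11/5, 20/3)
obs 5: x=0 → posterior Beta(11/5, 23/3)
obs 6: x=1 → posterior Beta(16/5, 23/3)
obs 7: x=1 → posterior Beta(21/5, 23/3)
obs 8: x=1 → posterior Beta(26/5, 23/3)
obs 9: x=0 → posterior Beta(26/5, 26/3)
obs 10: x=0 → posterior Beta(26/5, 29/3)
obs 11: x=1 → posterior Beta(31/5, 29/3)
obs 12: x=0 → posterior Beta(31/5, 32/3)

k = 8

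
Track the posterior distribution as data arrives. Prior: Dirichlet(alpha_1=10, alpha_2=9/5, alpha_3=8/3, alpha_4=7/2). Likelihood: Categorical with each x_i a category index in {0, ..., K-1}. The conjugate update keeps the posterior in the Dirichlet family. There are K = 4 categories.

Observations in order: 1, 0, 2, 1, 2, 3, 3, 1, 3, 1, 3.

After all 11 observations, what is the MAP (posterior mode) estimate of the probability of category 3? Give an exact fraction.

195/749

obs 1: x=1 → posterior Dirichlet(10, 14/5, 8/3, 7/2)
obs 2: x=0 → posterior Dirichlet(11, 14/5, 8/3, 7/2)
obs 3: x=2 → posterior Dirichlet(11, 14/5, 11/3, 7/2)
obs 4: x=1 → posterior Dirichlet(11, 19/5, 11/3, 7/2)
obs 5: x=2 → posterior Dirichlet(11, 19/5, 14/3, 7/2)
obs 6: x=3 → posterior Dirichlet(11, 19/5, 14/3, 9/2)
obs 7: x=3 → posterior Dirichlet(11, 19/5, 14/3, 11/2)
obs 8: x=1 → posterior Dirichlet(11, 24/5, 14/3, 11/2)
obs 9: x=3 → posterior Dirichlet(11, 24/5, 14/3, 13/2)
obs 10: x=1 → posterior Dirichlet(11, 29/5, 14/3, 13/2)
obs 11: x=3 → posterior Dirichlet(11, 29/5, 14/3, 15/2)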